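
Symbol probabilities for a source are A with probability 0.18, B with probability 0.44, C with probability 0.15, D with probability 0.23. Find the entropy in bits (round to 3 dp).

H = −Σ pᵢ log₂ pᵢ.
−0.18·log₂(0.18) = 0.4453
−0.44·log₂(0.44) = 0.5211
−0.15·log₂(0.15) = 0.4105
−0.23·log₂(0.23) = 0.4877
Sum ≈ 1.8647 → 1.865 bits.

1.865 bits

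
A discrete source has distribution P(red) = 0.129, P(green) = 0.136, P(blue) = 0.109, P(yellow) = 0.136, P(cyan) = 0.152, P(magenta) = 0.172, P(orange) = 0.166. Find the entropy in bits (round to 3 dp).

2.793 bits

H = −Σ pᵢ log₂ pᵢ.
−0.129·log₂(0.129) = 0.3811
−0.136·log₂(0.136) = 0.3915
−0.109·log₂(0.109) = 0.3485
−0.136·log₂(0.136) = 0.3915
−0.152·log₂(0.152) = 0.4131
−0.172·log₂(0.172) = 0.4368
−0.166·log₂(0.166) = 0.4301
Sum ≈ 2.7926 → 2.793 bits.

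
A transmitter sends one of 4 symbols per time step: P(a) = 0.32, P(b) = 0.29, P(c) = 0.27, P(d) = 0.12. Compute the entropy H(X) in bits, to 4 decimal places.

1.9210 bits

H = −Σ pᵢ log₂ pᵢ.
−0.32·log₂(0.32) = 0.5260
−0.29·log₂(0.29) = 0.5179
−0.27·log₂(0.27) = 0.5100
−0.12·log₂(0.12) = 0.3671
Sum ≈ 1.9210 → 1.9210 bits.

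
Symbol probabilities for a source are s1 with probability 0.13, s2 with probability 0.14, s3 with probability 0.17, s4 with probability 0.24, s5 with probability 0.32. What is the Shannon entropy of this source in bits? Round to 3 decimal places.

H = −Σ pᵢ log₂ pᵢ.
−0.13·log₂(0.13) = 0.3826
−0.14·log₂(0.14) = 0.3971
−0.17·log₂(0.17) = 0.4346
−0.24·log₂(0.24) = 0.4941
−0.32·log₂(0.32) = 0.5260
Sum ≈ 2.2345 → 2.235 bits.

2.235 bits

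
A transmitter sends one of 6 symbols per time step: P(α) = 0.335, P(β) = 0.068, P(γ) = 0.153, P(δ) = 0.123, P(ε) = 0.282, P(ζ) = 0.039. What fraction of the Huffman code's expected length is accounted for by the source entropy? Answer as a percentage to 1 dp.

Entropy H = −Σ p log₂ p ≈ 2.2761 bits.
Huffman merges: 39/1000+17/250→107/1000; 107/1000+123/1000→23/100; 153/1000+23/100→383/1000; 141/500+67/200→617/1000; 383/1000+617/1000→1. L = 2337/1000 ≈ 2.3370.
Efficiency = H/L = 2.2761/2.3370 = 97.4%.

97.4%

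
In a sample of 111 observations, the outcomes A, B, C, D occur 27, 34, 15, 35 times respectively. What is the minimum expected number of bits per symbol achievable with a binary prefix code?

2 bits/symbol

Probabilities are the counts divided by 111.
Repeatedly combine the two least-probable nodes; the expected code length is the sum of the merged weights.
merge 5/37 + 9/37 → 14/37
merge 34/111 + 35/111 → 23/37
merge 14/37 + 23/37 → 1
L = 14/37 + 23/37 + 1 = 2 bits/symbol.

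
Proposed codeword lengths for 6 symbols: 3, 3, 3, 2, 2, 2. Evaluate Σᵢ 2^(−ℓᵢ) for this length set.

1.125

With common denominator 2^3 = 8: Σ 2^(−ℓᵢ) = 1/8 + 1/8 + 1/8 + 2/8 + 2/8 + 2/8 = 9/8 = 1.125.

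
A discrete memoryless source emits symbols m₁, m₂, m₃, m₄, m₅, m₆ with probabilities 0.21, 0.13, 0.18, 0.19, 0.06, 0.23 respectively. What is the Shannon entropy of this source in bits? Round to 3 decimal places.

H = −Σ pᵢ log₂ pᵢ.
−0.21·log₂(0.21) = 0.4728
−0.13·log₂(0.13) = 0.3826
−0.18·log₂(0.18) = 0.4453
−0.19·log₂(0.19) = 0.4552
−0.06·log₂(0.06) = 0.2435
−0.23·log₂(0.23) = 0.4877
Sum ≈ 2.4872 → 2.487 bits.

2.487 bits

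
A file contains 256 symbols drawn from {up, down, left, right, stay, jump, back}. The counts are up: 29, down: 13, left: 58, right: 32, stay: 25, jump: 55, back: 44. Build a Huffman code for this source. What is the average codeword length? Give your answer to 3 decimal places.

2.707 bits/symbol

Probabilities are the counts divided by 256.
Repeatedly combine the two least-probable nodes; the expected code length is the sum of the merged weights.
merge 13/256 + 25/256 → 19/128
merge 29/256 + 1/8 → 61/256
merge 19/128 + 11/64 → 41/128
merge 55/256 + 29/128 → 113/256
merge 61/256 + 41/128 → 143/256
merge 113/256 + 143/256 → 1
L = 19/128 + 61/256 + 41/128 + 113/256 + 143/256 + 1 = 693/256 ≈ 2.707 bits/symbol.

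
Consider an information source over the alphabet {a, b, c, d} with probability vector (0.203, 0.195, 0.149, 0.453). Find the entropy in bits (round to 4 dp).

H = −Σ pᵢ log₂ pᵢ.
−0.203·log₂(0.203) = 0.4670
−0.195·log₂(0.195) = 0.4599
−0.149·log₂(0.149) = 0.4092
−0.453·log₂(0.453) = 0.5175
Sum ≈ 1.8537 → 1.8537 bits.

1.8537 bits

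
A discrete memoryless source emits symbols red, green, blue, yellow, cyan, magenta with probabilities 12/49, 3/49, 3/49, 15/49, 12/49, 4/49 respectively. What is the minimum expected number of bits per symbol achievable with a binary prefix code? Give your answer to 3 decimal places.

2.327 bits/symbol

Repeatedly combine the two least-probable nodes; the expected code length is the sum of the merged weights.
merge 3/49 + 3/49 → 6/49
merge 4/49 + 6/49 → 10/49
merge 10/49 + 12/49 → 22/49
merge 12/49 + 15/49 → 27/49
merge 22/49 + 27/49 → 1
L = 6/49 + 10/49 + 22/49 + 27/49 + 1 = 114/49 ≈ 2.327 bits/symbol.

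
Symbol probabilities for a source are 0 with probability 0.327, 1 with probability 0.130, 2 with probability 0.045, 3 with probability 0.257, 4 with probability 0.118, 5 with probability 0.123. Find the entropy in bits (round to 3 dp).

2.351 bits

H = −Σ pᵢ log₂ pᵢ.
−0.327·log₂(0.327) = 0.5273
−0.130·log₂(0.130) = 0.3826
−0.045·log₂(0.045) = 0.2013
−0.257·log₂(0.257) = 0.5038
−0.118·log₂(0.118) = 0.3638
−0.123·log₂(0.123) = 0.3719
Sum ≈ 2.3507 → 2.351 bits.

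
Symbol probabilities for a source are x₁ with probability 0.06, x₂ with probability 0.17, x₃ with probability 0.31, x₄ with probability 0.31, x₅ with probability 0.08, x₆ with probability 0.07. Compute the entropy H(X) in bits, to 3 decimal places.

H = −Σ pᵢ log₂ pᵢ.
−0.06·log₂(0.06) = 0.2435
−0.17·log₂(0.17) = 0.4346
−0.31·log₂(0.31) = 0.5238
−0.31·log₂(0.31) = 0.5238
−0.08·log₂(0.08) = 0.2915
−0.07·log₂(0.07) = 0.2686
Sum ≈ 2.2858 → 2.286 bits.

2.286 bits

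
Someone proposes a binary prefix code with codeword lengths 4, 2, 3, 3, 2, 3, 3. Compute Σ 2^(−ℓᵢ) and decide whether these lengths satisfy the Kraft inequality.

With common denominator 2^4 = 16: Σ 2^(−ℓᵢ) = 1/16 + 4/16 + 2/16 + 2/16 + 4/16 + 2/16 + 2/16 = 17/16 = 1.0625.
Kraft's inequality requires Σ ≤ 1; here Σ = 1.0625 > 1, so no such prefix code exists.

1.0625; no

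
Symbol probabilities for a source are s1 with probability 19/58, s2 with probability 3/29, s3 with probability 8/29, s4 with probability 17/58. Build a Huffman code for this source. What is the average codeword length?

2 bits/symbol

Repeatedly combine the two least-probable nodes; the expected code length is the sum of the merged weights.
merge 3/29 + 8/29 → 11/29
merge 17/58 + 19/58 → 18/29
merge 11/29 + 18/29 → 1
L = 11/29 + 18/29 + 1 = 2 bits/symbol.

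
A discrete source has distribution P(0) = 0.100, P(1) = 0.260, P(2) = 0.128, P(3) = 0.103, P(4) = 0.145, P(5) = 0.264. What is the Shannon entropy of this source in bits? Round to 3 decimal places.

H = −Σ pᵢ log₂ pᵢ.
−0.100·log₂(0.100) = 0.3322
−0.260·log₂(0.260) = 0.5053
−0.128·log₂(0.128) = 0.3796
−0.103·log₂(0.103) = 0.3378
−0.145·log₂(0.145) = 0.4040
−0.264·log₂(0.264) = 0.5072
Sum ≈ 2.4661 → 2.466 bits.

2.466 bits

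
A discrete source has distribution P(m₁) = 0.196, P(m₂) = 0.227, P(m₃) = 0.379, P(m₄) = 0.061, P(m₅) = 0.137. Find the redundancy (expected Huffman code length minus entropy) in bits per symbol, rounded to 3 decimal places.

Entropy H = −Σ p log₂ p ≈ 2.1159 bits.
Huffman merges: 61/1000+137/1000→99/500; 49/250+99/500→197/500; 227/1000+379/1000→303/500; 197/500+303/500→1. L = 1099/500 ≈ 2.1980.
L − H = 2.1980 − 2.1159 = 0.082 bits.

0.082 bits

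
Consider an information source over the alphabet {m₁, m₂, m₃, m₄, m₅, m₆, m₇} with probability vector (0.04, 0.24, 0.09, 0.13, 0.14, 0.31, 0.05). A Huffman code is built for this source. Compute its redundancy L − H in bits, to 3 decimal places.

Entropy H = −Σ p log₂ p ≈ 2.5122 bits.
Huffman merges: 1/25+1/20→9/100; 9/100+9/100→9/50; 13/100+7/50→27/100; 9/50+6/25→21/50; 27/100+31/100→29/50; 21/50+29/50→1. L = 127/50 ≈ 2.5400.
L − H = 2.5400 − 2.5122 = 0.028 bits.

0.028 bits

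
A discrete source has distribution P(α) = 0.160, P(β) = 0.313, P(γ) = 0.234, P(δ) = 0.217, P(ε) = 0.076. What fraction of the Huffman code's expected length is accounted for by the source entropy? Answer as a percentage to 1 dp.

98.3%

Entropy H = −Σ p log₂ p ≈ 2.1987 bits.
Huffman merges: 19/250+4/25→59/250; 217/1000+117/500→451/1000; 59/250+313/1000→549/1000; 451/1000+549/1000→1. L = 559/250 ≈ 2.2360.
Efficiency = H/L = 2.1987/2.2360 = 98.3%.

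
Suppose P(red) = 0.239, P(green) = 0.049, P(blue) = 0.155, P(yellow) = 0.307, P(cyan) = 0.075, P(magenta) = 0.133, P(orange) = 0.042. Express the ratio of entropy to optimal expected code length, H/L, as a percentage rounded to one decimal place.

98.5%

Entropy H = −Σ p log₂ p ≈ 2.5061 bits.
Huffman merges: 21/500+49/1000→91/1000; 3/40+91/1000→83/500; 133/1000+31/200→36/125; 83/500+239/1000→81/200; 36/125+307/1000→119/200; 81/200+119/200→1. L = 509/200 ≈ 2.5450.
Efficiency = H/L = 2.5061/2.5450 = 98.5%.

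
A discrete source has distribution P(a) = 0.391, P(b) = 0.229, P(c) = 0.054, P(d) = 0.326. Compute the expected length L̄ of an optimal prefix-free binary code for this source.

Repeatedly combine the two least-probable nodes; the expected code length is the sum of the merged weights.
merge 27/500 + 229/1000 → 283/1000
merge 283/1000 + 163/500 → 609/1000
merge 391/1000 + 609/1000 → 1
L = 283/1000 + 609/1000 + 1 = 473/250 = 1.892 bits/symbol.

1.892 bits/symbol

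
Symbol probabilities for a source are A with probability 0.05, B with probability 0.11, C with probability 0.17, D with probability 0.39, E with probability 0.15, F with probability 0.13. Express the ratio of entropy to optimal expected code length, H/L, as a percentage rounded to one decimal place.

97.6%

Entropy H = −Σ p log₂ p ≈ 2.3240 bits.
Huffman merges: 1/20+11/100→4/25; 13/100+3/20→7/25; 4/25+17/100→33/100; 7/25+33/100→61/100; 39/100+61/100→1. L = 119/50 ≈ 2.3800.
Efficiency = H/L = 2.3240/2.3800 = 97.6%.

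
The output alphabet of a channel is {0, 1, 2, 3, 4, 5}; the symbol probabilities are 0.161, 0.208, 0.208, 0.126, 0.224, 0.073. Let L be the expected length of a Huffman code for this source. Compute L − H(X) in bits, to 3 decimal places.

0.057 bits

Entropy H = −Σ p log₂ p ≈ 2.5023 bits.
Huffman merges: 73/1000+63/500→199/1000; 161/1000+199/1000→9/25; 26/125+26/125→52/125; 28/125+9/25→73/125; 52/125+73/125→1. L = 2559/1000 ≈ 2.5590.
L − H = 2.5590 − 2.5023 = 0.057 bits.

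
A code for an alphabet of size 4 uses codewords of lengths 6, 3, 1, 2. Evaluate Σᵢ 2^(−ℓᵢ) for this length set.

0.890625

With common denominator 2^6 = 64: Σ 2^(−ℓᵢ) = 1/64 + 8/64 + 32/64 + 16/64 = 57/64 = 0.890625.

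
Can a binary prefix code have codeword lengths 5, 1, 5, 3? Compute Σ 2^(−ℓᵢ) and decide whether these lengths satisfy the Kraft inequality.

0.6875; yes

With common denominator 2^5 = 32: Σ 2^(−ℓᵢ) = 1/32 + 16/32 + 1/32 + 4/32 = 22/32 = 0.6875.
Kraft's inequality requires Σ ≤ 1; here Σ = 0.6875 ≤ 1, so such a prefix code exists.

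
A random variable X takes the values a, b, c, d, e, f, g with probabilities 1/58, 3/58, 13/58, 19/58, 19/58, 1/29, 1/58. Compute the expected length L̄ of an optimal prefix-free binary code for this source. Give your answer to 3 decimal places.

2.224 bits/symbol

Repeatedly combine the two least-probable nodes; the expected code length is the sum of the merged weights.
merge 1/58 + 1/58 → 1/29
merge 1/29 + 1/29 → 2/29
merge 3/58 + 2/29 → 7/58
merge 7/58 + 13/58 → 10/29
merge 19/58 + 19/58 → 19/29
merge 10/29 + 19/29 → 1
L = 1/29 + 2/29 + 7/58 + 10/29 + 19/29 + 1 = 129/58 ≈ 2.224 bits/symbol.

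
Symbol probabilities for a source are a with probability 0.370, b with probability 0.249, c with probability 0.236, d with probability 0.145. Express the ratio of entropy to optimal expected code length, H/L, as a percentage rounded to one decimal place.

Entropy H = −Σ p log₂ p ≈ 1.9257 bits.
Huffman merges: 29/200+59/250→381/1000; 249/1000+37/100→619/1000; 381/1000+619/1000→1. L = 2 ≈ 2.0000.
Efficiency = H/L = 1.9257/2.0000 = 96.3%.

96.3%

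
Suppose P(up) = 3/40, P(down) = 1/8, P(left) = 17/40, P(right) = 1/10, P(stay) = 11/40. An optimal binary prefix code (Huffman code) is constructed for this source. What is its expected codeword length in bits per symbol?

Repeatedly combine the two least-probable nodes; the expected code length is the sum of the merged weights.
merge 3/40 + 1/10 → 7/40
merge 1/8 + 7/40 → 3/10
merge 11/40 + 3/10 → 23/40
merge 17/40 + 23/40 → 1
L = 7/40 + 3/10 + 23/40 + 1 = 41/20 = 2.05 bits/symbol.

2.05 bits/symbol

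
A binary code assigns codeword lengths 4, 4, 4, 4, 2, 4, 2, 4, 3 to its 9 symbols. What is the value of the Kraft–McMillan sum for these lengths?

1

With common denominator 2^4 = 16: Σ 2^(−ℓᵢ) = 1/16 + 1/16 + 1/16 + 1/16 + 4/16 + 1/16 + 4/16 + 1/16 + 2/16 = 16/16 = 1.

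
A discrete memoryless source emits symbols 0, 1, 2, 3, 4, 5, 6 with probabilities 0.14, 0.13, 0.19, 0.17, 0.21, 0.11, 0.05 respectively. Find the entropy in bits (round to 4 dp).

H = −Σ pᵢ log₂ pᵢ.
−0.14·log₂(0.14) = 0.3971
−0.13·log₂(0.13) = 0.3826
−0.19·log₂(0.19) = 0.4552
−0.17·log₂(0.17) = 0.4346
−0.21·log₂(0.21) = 0.4728
−0.11·log₂(0.11) = 0.3503
−0.05·log₂(0.05) = 0.2161
Sum ≈ 2.7088 → 2.7088 bits.

2.7088 bits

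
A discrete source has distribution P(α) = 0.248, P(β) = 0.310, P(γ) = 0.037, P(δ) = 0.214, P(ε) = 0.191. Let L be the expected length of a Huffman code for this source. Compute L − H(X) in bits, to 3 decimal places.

Entropy H = −Σ p log₂ p ≈ 2.1308 bits.
Huffman merges: 37/1000+191/1000→57/250; 107/500+57/250→221/500; 31/125+31/100→279/500; 221/500+279/500→1. L = 557/250 ≈ 2.2280.
L − H = 2.2280 − 2.1308 = 0.097 bits.

0.097 bits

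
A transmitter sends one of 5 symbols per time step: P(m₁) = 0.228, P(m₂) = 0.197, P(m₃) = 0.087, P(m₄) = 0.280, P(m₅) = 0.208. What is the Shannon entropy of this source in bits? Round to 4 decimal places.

H = −Σ pᵢ log₂ pᵢ.
−0.228·log₂(0.228) = 0.4863
−0.197·log₂(0.197) = 0.4617
−0.087·log₂(0.087) = 0.3065
−0.280·log₂(0.280) = 0.5142
−0.208·log₂(0.208) = 0.4712
Sum ≈ 2.2399 → 2.2399 bits.

2.2399 bits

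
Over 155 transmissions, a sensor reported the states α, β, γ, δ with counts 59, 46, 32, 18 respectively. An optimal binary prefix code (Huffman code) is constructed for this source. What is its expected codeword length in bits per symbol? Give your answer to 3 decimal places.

1.942 bits/symbol

Probabilities are the counts divided by 155.
Repeatedly combine the two least-probable nodes; the expected code length is the sum of the merged weights.
merge 18/155 + 32/155 → 10/31
merge 46/155 + 10/31 → 96/155
merge 59/155 + 96/155 → 1
L = 10/31 + 96/155 + 1 = 301/155 ≈ 1.942 bits/symbol.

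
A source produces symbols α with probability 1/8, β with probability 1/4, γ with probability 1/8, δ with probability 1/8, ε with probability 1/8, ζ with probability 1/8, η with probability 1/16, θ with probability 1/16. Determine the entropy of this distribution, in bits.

2.875 bits

Each probability is a power of 1/2, so log₂(1/p) is an integer.
H = Σ p·log₂(1/p) = 1/8·3 + 1/4·2 + 1/8·3 + 1/8·3 + 1/8·3 + 1/8·3 + 1/16·4 + 1/16·4 = 2.875 bits.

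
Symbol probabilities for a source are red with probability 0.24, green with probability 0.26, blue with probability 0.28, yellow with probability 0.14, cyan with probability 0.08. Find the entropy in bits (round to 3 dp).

H = −Σ pᵢ log₂ pᵢ.
−0.24·log₂(0.24) = 0.4941
−0.26·log₂(0.26) = 0.5053
−0.28·log₂(0.28) = 0.5142
−0.14·log₂(0.14) = 0.3971
−0.08·log₂(0.08) = 0.2915
Sum ≈ 2.2023 → 2.202 bits.

2.202 bits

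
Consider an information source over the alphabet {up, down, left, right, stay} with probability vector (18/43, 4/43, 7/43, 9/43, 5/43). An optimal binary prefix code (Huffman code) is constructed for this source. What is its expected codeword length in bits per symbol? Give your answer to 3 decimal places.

2.163 bits/symbol

Repeatedly combine the two least-probable nodes; the expected code length is the sum of the merged weights.
merge 4/43 + 5/43 → 9/43
merge 7/43 + 9/43 → 16/43
merge 9/43 + 16/43 → 25/43
merge 18/43 + 25/43 → 1
L = 9/43 + 16/43 + 25/43 + 1 = 93/43 ≈ 2.163 bits/symbol.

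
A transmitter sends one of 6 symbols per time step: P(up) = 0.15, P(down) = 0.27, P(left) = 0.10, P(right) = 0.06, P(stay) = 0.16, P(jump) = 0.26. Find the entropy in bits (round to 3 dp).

H = −Σ pᵢ log₂ pᵢ.
−0.15·log₂(0.15) = 0.4105
−0.27·log₂(0.27) = 0.5100
−0.10·log₂(0.10) = 0.3322
−0.06·log₂(0.06) = 0.2435
−0.16·log₂(0.16) = 0.4230
−0.26·log₂(0.26) = 0.5053
Sum ≈ 2.4246 → 2.425 bits.

2.425 bits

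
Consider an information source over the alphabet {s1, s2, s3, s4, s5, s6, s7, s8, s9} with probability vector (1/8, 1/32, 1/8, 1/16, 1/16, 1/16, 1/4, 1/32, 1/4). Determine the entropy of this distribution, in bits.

2.8125 bits

Each probability is a power of 1/2, so log₂(1/p) is an integer.
H = Σ p·log₂(1/p) = 1/8·3 + 1/32·5 + 1/8·3 + 1/16·4 + 1/16·4 + 1/16·4 + 1/4·2 + 1/32·5 + 1/4·2 = 2.8125 bits.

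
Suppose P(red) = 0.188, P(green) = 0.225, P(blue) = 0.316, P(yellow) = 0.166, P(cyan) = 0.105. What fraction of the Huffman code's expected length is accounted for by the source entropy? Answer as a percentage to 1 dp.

Entropy H = −Σ p log₂ p ≈ 2.2342 bits.
Huffman merges: 21/200+83/500→271/1000; 47/250+9/40→413/1000; 271/1000+79/250→587/1000; 413/1000+587/1000→1. L = 2271/1000 ≈ 2.2710.
Efficiency = H/L = 2.2342/2.2710 = 98.4%.

98.4%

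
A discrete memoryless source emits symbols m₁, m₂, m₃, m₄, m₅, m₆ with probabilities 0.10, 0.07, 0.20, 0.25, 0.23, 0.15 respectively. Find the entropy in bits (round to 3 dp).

2.463 bits

H = −Σ pᵢ log₂ pᵢ.
−0.10·log₂(0.10) = 0.3322
−0.07·log₂(0.07) = 0.2686
−0.20·log₂(0.20) = 0.4644
−0.25·log₂(0.25) = 0.5000
−0.23·log₂(0.23) = 0.4877
−0.15·log₂(0.15) = 0.4105
Sum ≈ 2.4633 → 2.463 bits.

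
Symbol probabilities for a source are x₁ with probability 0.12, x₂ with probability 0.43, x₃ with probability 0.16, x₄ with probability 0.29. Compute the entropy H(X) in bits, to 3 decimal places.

1.832 bits

H = −Σ pᵢ log₂ pᵢ.
−0.12·log₂(0.12) = 0.3671
−0.43·log₂(0.43) = 0.5236
−0.16·log₂(0.16) = 0.4230
−0.29·log₂(0.29) = 0.5179
Sum ≈ 1.8316 → 1.832 bits.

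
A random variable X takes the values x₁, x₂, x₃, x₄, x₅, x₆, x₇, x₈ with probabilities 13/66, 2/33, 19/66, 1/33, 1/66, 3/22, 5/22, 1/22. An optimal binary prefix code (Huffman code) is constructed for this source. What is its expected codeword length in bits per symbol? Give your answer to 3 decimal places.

2.576 bits/symbol

Repeatedly combine the two least-probable nodes; the expected code length is the sum of the merged weights.
merge 1/66 + 1/33 → 1/22
merge 1/22 + 1/22 → 1/11
merge 2/33 + 1/11 → 5/33
merge 3/22 + 5/33 → 19/66
merge 13/66 + 5/22 → 14/33
merge 19/66 + 19/66 → 19/33
merge 14/33 + 19/33 → 1
L = 1/22 + 1/11 + 5/33 + 19/66 + 14/33 + 19/33 + 1 = 85/33 ≈ 2.576 bits/symbol.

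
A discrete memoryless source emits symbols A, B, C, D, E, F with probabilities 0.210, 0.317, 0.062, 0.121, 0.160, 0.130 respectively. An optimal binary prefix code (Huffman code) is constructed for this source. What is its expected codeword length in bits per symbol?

2.473 bits/symbol

Repeatedly combine the two least-probable nodes; the expected code length is the sum of the merged weights.
merge 31/500 + 121/1000 → 183/1000
merge 13/100 + 4/25 → 29/100
merge 183/1000 + 21/100 → 393/1000
merge 29/100 + 317/1000 → 607/1000
merge 393/1000 + 607/1000 → 1
L = 183/1000 + 29/100 + 393/1000 + 607/1000 + 1 = 2473/1000 = 2.473 bits/symbol.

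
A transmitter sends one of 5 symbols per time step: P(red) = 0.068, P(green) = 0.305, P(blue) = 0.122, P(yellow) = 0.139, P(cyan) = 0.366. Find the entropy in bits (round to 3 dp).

2.083 bits

H = −Σ pᵢ log₂ pᵢ.
−0.068·log₂(0.068) = 0.2637
−0.305·log₂(0.305) = 0.5225
−0.122·log₂(0.122) = 0.3703
−0.139·log₂(0.139) = 0.3957
−0.366·log₂(0.366) = 0.5307
Sum ≈ 2.0829 → 2.083 bits.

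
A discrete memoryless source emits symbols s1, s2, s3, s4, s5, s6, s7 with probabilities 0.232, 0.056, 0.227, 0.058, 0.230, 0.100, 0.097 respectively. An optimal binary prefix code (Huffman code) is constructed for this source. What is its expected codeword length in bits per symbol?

Repeatedly combine the two least-probable nodes; the expected code length is the sum of the merged weights.
merge 7/125 + 29/500 → 57/500
merge 97/1000 + 1/10 → 197/1000
merge 57/500 + 197/1000 → 311/1000
merge 227/1000 + 23/100 → 457/1000
merge 29/125 + 311/1000 → 543/1000
merge 457/1000 + 543/1000 → 1
L = 57/500 + 197/1000 + 311/1000 + 457/1000 + 543/1000 + 1 = 1311/500 = 2.622 bits/symbol.

2.622 bits/symbol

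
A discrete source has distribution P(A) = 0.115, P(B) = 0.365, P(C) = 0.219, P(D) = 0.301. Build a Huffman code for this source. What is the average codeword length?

1.969 bits/symbol

Repeatedly combine the two least-probable nodes; the expected code length is the sum of the merged weights.
merge 23/200 + 219/1000 → 167/500
merge 301/1000 + 167/500 → 127/200
merge 73/200 + 127/200 → 1
L = 167/500 + 127/200 + 1 = 1969/1000 = 1.969 bits/symbol.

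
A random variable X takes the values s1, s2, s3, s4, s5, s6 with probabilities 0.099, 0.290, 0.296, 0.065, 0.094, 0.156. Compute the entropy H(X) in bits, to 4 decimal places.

2.3632 bits

H = −Σ pᵢ log₂ pᵢ.
−0.099·log₂(0.099) = 0.3303
−0.290·log₂(0.290) = 0.5179
−0.296·log₂(0.296) = 0.5199
−0.065·log₂(0.065) = 0.2563
−0.094·log₂(0.094) = 0.3207
−0.156·log₂(0.156) = 0.4181
Sum ≈ 2.3632 → 2.3632 bits.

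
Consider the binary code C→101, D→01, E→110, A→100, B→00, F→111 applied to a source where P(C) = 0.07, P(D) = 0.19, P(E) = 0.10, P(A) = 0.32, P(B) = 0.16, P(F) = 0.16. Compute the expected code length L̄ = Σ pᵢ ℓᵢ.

2.65 bits/symbol

L̄ = Σ pᵢ·ℓᵢ = 0.07·3 + 0.19·2 + 0.10·3 + 0.32·3 + 0.16·2 + 0.16·3 = 2.65 bits/symbol.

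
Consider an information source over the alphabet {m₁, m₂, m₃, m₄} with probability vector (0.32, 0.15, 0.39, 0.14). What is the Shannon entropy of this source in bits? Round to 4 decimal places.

H = −Σ pᵢ log₂ pᵢ.
−0.32·log₂(0.32) = 0.5260
−0.15·log₂(0.15) = 0.4105
−0.39·log₂(0.39) = 0.5298
−0.14·log₂(0.14) = 0.3971
Sum ≈ 1.8635 → 1.8635 bits.

1.8635 bits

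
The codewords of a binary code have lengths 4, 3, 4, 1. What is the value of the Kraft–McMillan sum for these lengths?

0.75

With common denominator 2^4 = 16: Σ 2^(−ℓᵢ) = 1/16 + 2/16 + 1/16 + 8/16 = 12/16 = 0.75.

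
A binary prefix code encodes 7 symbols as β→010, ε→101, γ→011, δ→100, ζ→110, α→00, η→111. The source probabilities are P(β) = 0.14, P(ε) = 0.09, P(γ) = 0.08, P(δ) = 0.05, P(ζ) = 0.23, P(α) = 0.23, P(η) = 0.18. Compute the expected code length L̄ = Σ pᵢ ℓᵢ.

L̄ = Σ pᵢ·ℓᵢ = 0.14·3 + 0.09·3 + 0.08·3 + 0.05·3 + 0.23·3 + 0.23·2 + 0.18·3 = 2.77 bits/symbol.

2.77 bits/symbol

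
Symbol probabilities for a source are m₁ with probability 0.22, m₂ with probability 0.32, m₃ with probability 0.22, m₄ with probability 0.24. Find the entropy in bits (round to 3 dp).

1.981 bits

H = −Σ pᵢ log₂ pᵢ.
−0.22·log₂(0.22) = 0.4806
−0.32·log₂(0.32) = 0.5260
−0.22·log₂(0.22) = 0.4806
−0.24·log₂(0.24) = 0.4941
Sum ≈ 1.9813 → 1.981 bits.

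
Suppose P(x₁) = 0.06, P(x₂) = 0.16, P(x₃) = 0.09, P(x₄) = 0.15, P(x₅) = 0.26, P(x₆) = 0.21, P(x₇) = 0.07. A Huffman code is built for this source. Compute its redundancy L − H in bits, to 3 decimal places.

Entropy H = −Σ p log₂ p ≈ 2.6364 bits.
Huffman merges: 3/50+7/100→13/100; 9/100+13/100→11/50; 3/20+4/25→31/100; 21/100+11/50→43/100; 13/50+31/100→57/100; 43/100+57/100→1. L = 133/50 ≈ 2.6600.
L − H = 2.6600 − 2.6364 = 0.024 bits.

0.024 bits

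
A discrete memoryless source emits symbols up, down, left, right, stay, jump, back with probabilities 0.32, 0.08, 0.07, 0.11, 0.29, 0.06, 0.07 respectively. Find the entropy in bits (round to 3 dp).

2.466 bits

H = −Σ pᵢ log₂ pᵢ.
−0.32·log₂(0.32) = 0.5260
−0.08·log₂(0.08) = 0.2915
−0.07·log₂(0.07) = 0.2686
−0.11·log₂(0.11) = 0.3503
−0.29·log₂(0.29) = 0.5179
−0.06·log₂(0.06) = 0.2435
−0.07·log₂(0.07) = 0.2686
Sum ≈ 2.4664 → 2.466 bits.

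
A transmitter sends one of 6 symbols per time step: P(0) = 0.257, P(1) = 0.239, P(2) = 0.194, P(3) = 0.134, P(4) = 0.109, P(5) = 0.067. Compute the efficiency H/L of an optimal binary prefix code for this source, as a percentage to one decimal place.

98.7%

Entropy H = −Σ p log₂ p ≈ 2.4546 bits.
Huffman merges: 67/1000+109/1000→22/125; 67/500+22/125→31/100; 97/500+239/1000→433/1000; 257/1000+31/100→567/1000; 433/1000+567/1000→1. L = 1243/500 ≈ 2.4860.
Efficiency = H/L = 2.4546/2.4860 = 98.7%.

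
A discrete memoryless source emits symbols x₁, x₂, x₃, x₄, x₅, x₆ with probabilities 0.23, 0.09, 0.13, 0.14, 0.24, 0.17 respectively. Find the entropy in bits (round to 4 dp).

H = −Σ pᵢ log₂ pᵢ.
−0.23·log₂(0.23) = 0.4877
−0.09·log₂(0.09) = 0.3127
−0.13·log₂(0.13) = 0.3826
−0.14·log₂(0.14) = 0.3971
−0.24·log₂(0.24) = 0.4941
−0.17·log₂(0.17) = 0.4346
Sum ≈ 2.5088 → 2.5088 bits.

2.5088 bits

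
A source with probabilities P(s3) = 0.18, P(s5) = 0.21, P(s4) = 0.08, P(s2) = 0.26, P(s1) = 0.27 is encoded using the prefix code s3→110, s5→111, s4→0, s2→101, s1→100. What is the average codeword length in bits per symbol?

L̄ = Σ pᵢ·ℓᵢ = 0.18·3 + 0.21·3 + 0.08·1 + 0.26·3 + 0.27·3 = 2.84 bits/symbol.

2.84 bits/symbol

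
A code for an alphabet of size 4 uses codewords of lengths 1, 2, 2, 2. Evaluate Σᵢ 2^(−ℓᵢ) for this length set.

1.25

With common denominator 2^2 = 4: Σ 2^(−ℓᵢ) = 2/4 + 1/4 + 1/4 + 1/4 = 5/4 = 1.25.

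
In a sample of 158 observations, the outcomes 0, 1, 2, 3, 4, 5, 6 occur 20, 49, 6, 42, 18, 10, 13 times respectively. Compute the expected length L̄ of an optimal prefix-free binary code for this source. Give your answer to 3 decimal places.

2.525 bits/symbol

Probabilities are the counts divided by 158.
Repeatedly combine the two least-probable nodes; the expected code length is the sum of the merged weights.
merge 3/79 + 5/79 → 8/79
merge 13/158 + 8/79 → 29/158
merge 9/79 + 10/79 → 19/79
merge 29/158 + 19/79 → 67/158
merge 21/79 + 49/158 → 91/158
merge 67/158 + 91/158 → 1
L = 8/79 + 29/158 + 19/79 + 67/158 + 91/158 + 1 = 399/158 ≈ 2.525 bits/symbol.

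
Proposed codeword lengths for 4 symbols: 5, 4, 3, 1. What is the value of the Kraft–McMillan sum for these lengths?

0.71875

With common denominator 2^5 = 32: Σ 2^(−ℓᵢ) = 1/32 + 2/32 + 4/32 + 16/32 = 23/32 = 0.71875.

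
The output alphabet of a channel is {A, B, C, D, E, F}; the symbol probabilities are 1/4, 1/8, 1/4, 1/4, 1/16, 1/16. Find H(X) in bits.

2.375 bits

Each probability is a power of 1/2, so log₂(1/p) is an integer.
H = Σ p·log₂(1/p) = 1/4·2 + 1/8·3 + 1/4·2 + 1/4·2 + 1/16·4 + 1/16·4 = 2.375 bits.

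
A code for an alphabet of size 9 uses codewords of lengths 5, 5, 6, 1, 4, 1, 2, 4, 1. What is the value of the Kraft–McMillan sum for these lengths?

With common denominator 2^6 = 64: Σ 2^(−ℓᵢ) = 2/64 + 2/64 + 1/64 + 32/64 + 4/64 + 32/64 + 16/64 + 4/64 + 32/64 = 125/64 = 1.953125.

1.953125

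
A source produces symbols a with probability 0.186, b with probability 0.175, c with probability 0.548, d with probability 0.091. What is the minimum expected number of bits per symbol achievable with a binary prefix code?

1.718 bits/symbol

Repeatedly combine the two least-probable nodes; the expected code length is the sum of the merged weights.
merge 91/1000 + 7/40 → 133/500
merge 93/500 + 133/500 → 113/250
merge 113/250 + 137/250 → 1
L = 133/500 + 113/250 + 1 = 859/500 = 1.718 bits/symbol.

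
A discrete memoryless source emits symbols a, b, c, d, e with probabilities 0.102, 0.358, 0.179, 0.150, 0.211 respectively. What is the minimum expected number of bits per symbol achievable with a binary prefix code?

2.252 bits/symbol

Repeatedly combine the two least-probable nodes; the expected code length is the sum of the merged weights.
merge 51/500 + 3/20 → 63/250
merge 179/1000 + 211/1000 → 39/100
merge 63/250 + 179/500 → 61/100
merge 39/100 + 61/100 → 1
L = 63/250 + 39/100 + 61/100 + 1 = 563/250 = 2.252 bits/symbol.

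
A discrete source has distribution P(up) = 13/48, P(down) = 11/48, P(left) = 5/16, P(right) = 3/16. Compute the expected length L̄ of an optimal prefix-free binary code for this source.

2 bits/symbol

Repeatedly combine the two least-probable nodes; the expected code length is the sum of the merged weights.
merge 3/16 + 11/48 → 5/12
merge 13/48 + 5/16 → 7/12
merge 5/12 + 7/12 → 1
L = 5/12 + 7/12 + 1 = 2 bits/symbol.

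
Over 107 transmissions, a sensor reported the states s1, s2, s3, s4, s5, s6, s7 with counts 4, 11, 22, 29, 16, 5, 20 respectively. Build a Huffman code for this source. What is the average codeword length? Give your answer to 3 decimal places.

2.607 bits/symbol

Probabilities are the counts divided by 107.
Repeatedly combine the two least-probable nodes; the expected code length is the sum of the merged weights.
merge 4/107 + 5/107 → 9/107
merge 9/107 + 11/107 → 20/107
merge 16/107 + 20/107 → 36/107
merge 20/107 + 22/107 → 42/107
merge 29/107 + 36/107 → 65/107
merge 42/107 + 65/107 → 1
L = 9/107 + 20/107 + 36/107 + 42/107 + 65/107 + 1 = 279/107 ≈ 2.607 bits/symbol.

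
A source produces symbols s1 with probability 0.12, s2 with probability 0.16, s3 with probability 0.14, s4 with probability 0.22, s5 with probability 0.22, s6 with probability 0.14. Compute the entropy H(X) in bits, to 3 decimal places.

2.545 bits

H = −Σ pᵢ log₂ pᵢ.
−0.12·log₂(0.12) = 0.3671
−0.16·log₂(0.16) = 0.4230
−0.14·log₂(0.14) = 0.3971
−0.22·log₂(0.22) = 0.4806
−0.22·log₂(0.22) = 0.4806
−0.14·log₂(0.14) = 0.3971
Sum ≈ 2.5455 → 2.545 bits.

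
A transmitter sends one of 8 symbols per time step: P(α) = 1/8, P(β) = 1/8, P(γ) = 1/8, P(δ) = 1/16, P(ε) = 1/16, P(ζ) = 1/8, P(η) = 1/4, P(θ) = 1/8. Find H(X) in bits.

Each probability is a power of 1/2, so log₂(1/p) is an integer.
H = Σ p·log₂(1/p) = 1/8·3 + 1/8·3 + 1/8·3 + 1/16·4 + 1/16·4 + 1/8·3 + 1/4·2 + 1/8·3 = 2.875 bits.

2.875 bits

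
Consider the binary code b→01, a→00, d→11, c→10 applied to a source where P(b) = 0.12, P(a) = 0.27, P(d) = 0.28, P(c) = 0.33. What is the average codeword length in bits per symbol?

2 bits/symbol

L̄ = Σ pᵢ·ℓᵢ = 0.12·2 + 0.27·2 + 0.28·2 + 0.33·2 = 2 bits/symbol.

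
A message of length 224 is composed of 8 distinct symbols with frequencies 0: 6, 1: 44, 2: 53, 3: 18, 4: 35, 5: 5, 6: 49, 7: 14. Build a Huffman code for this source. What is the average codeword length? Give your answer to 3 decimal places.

Probabilities are the counts divided by 224.
Repeatedly combine the two least-probable nodes; the expected code length is the sum of the merged weights.
merge 5/224 + 3/112 → 11/224
merge 11/224 + 1/16 → 25/224
merge 9/112 + 25/224 → 43/224
merge 5/32 + 43/224 → 39/112
merge 11/56 + 7/32 → 93/224
merge 53/224 + 39/112 → 131/224
merge 93/224 + 131/224 → 1
L = 11/224 + 25/224 + 43/224 + 39/112 + 93/224 + 131/224 + 1 = 605/224 ≈ 2.701 bits/symbol.

2.701 bits/symbol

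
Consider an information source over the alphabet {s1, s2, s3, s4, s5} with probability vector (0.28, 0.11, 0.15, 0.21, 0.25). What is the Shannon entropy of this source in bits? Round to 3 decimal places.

2.248 bits

H = −Σ pᵢ log₂ pᵢ.
−0.28·log₂(0.28) = 0.5142
−0.11·log₂(0.11) = 0.3503
−0.15·log₂(0.15) = 0.4105
−0.21·log₂(0.21) = 0.4728
−0.25·log₂(0.25) = 0.5000
Sum ≈ 2.2479 → 2.248 bits.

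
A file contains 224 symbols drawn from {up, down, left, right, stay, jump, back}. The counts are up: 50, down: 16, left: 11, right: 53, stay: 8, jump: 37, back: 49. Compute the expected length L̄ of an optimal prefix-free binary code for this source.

2.5625 bits/symbol

Probabilities are the counts divided by 224.
Repeatedly combine the two least-probable nodes; the expected code length is the sum of the merged weights.
merge 1/28 + 11/224 → 19/224
merge 1/14 + 19/224 → 5/32
merge 5/32 + 37/224 → 9/28
merge 7/32 + 25/112 → 99/224
merge 53/224 + 9/28 → 125/224
merge 99/224 + 125/224 → 1
L = 19/224 + 5/32 + 9/28 + 99/224 + 125/224 + 1 = 41/16 = 2.5625 bits/symbol.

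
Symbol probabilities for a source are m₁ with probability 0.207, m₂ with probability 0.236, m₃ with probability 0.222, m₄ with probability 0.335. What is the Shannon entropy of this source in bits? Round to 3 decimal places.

H = −Σ pᵢ log₂ pᵢ.
−0.207·log₂(0.207) = 0.4704
−0.236·log₂(0.236) = 0.4916
−0.222·log₂(0.222) = 0.4820
−0.335·log₂(0.335) = 0.5286
Sum ≈ 1.9726 → 1.973 bits.

1.973 bits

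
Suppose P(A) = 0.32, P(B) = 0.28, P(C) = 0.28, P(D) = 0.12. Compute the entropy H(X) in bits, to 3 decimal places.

H = −Σ pᵢ log₂ pᵢ.
−0.32·log₂(0.32) = 0.5260
−0.28·log₂(0.28) = 0.5142
−0.28·log₂(0.28) = 0.5142
−0.12·log₂(0.12) = 0.3671
Sum ≈ 1.9215 → 1.922 bits.

1.922 bits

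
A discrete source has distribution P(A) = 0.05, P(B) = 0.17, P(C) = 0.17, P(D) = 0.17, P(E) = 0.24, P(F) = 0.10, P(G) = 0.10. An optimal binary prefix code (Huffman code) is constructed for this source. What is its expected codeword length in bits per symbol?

2.74 bits/symbol

Repeatedly combine the two least-probable nodes; the expected code length is the sum of the merged weights.
merge 1/20 + 1/10 → 3/20
merge 1/10 + 3/20 → 1/4
merge 17/100 + 17/100 → 17/50
merge 17/100 + 6/25 → 41/100
merge 1/4 + 17/50 → 59/100
merge 41/100 + 59/100 → 1
L = 3/20 + 1/4 + 17/50 + 41/100 + 59/100 + 1 = 137/50 = 2.74 bits/symbol.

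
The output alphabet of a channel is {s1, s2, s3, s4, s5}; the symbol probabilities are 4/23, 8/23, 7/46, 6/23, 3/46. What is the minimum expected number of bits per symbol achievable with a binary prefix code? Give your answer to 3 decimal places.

2.217 bits/symbol

Repeatedly combine the two least-probable nodes; the expected code length is the sum of the merged weights.
merge 3/46 + 7/46 → 5/23
merge 4/23 + 5/23 → 9/23
merge 6/23 + 8/23 → 14/23
merge 9/23 + 14/23 → 1
L = 5/23 + 9/23 + 14/23 + 1 = 51/23 ≈ 2.217 bits/symbol.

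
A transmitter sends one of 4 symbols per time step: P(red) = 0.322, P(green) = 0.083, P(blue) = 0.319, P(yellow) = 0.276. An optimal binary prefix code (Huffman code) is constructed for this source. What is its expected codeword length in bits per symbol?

2 bits/symbol

Repeatedly combine the two least-probable nodes; the expected code length is the sum of the merged weights.
merge 83/1000 + 69/250 → 359/1000
merge 319/1000 + 161/500 → 641/1000
merge 359/1000 + 641/1000 → 1
L = 359/1000 + 641/1000 + 1 = 2 bits/symbol.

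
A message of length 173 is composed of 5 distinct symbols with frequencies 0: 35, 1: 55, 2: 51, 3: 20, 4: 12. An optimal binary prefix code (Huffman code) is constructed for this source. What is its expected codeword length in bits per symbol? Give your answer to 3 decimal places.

Probabilities are the counts divided by 173.
Repeatedly combine the two least-probable nodes; the expected code length is the sum of the merged weights.
merge 12/173 + 20/173 → 32/173
merge 32/173 + 35/173 → 67/173
merge 51/173 + 55/173 → 106/173
merge 67/173 + 106/173 → 1
L = 32/173 + 67/173 + 106/173 + 1 = 378/173 ≈ 2.185 bits/symbol.

2.185 bits/symbol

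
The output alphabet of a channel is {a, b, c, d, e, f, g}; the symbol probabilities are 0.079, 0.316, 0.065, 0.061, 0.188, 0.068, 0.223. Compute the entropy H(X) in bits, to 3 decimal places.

2.517 bits

H = −Σ pᵢ log₂ pᵢ.
−0.079·log₂(0.079) = 0.2893
−0.316·log₂(0.316) = 0.5252
−0.065·log₂(0.065) = 0.2563
−0.061·log₂(0.061) = 0.2461
−0.188·log₂(0.188) = 0.4533
−0.068·log₂(0.068) = 0.2637
−0.223·log₂(0.223) = 0.4828
Sum ≈ 2.5168 → 2.517 bits.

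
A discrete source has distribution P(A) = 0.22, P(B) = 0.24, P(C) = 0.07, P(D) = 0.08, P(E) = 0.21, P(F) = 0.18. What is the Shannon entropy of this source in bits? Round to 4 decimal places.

2.4529 bits

H = −Σ pᵢ log₂ pᵢ.
−0.22·log₂(0.22) = 0.4806
−0.24·log₂(0.24) = 0.4941
−0.07·log₂(0.07) = 0.2686
−0.08·log₂(0.08) = 0.2915
−0.21·log₂(0.21) = 0.4728
−0.18·log₂(0.18) = 0.4453
Sum ≈ 2.4529 → 2.4529 bits.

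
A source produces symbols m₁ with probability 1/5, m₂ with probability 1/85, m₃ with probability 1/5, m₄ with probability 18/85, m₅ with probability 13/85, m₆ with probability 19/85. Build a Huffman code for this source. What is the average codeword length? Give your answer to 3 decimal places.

Repeatedly combine the two least-probable nodes; the expected code length is the sum of the merged weights.
merge 1/85 + 13/85 → 14/85
merge 14/85 + 1/5 → 31/85
merge 1/5 + 18/85 → 7/17
merge 19/85 + 31/85 → 10/17
merge 7/17 + 10/17 → 1
L = 14/85 + 31/85 + 7/17 + 10/17 + 1 = 43/17 ≈ 2.529 bits/symbol.

2.529 bits/symbol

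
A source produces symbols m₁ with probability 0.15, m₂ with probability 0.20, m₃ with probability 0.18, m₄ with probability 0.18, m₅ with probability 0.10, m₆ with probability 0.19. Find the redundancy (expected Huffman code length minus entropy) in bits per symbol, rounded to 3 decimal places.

0.057 bits

Entropy H = −Σ p log₂ p ≈ 2.5530 bits.
Huffman merges: 1/10+3/20→1/4; 9/50+9/50→9/25; 19/100+1/5→39/100; 1/4+9/25→61/100; 39/100+61/100→1. L = 261/100 ≈ 2.6100.
L − H = 2.6100 − 2.5530 = 0.057 bits.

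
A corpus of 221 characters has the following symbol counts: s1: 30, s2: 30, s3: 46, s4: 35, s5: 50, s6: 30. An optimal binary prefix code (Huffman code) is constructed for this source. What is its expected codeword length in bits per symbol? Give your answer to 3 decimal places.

2.566 bits/symbol

Probabilities are the counts divided by 221.
Repeatedly combine the two least-probable nodes; the expected code length is the sum of the merged weights.
merge 30/221 + 30/221 → 60/221
merge 30/221 + 35/221 → 5/17
merge 46/221 + 50/221 → 96/221
merge 60/221 + 5/17 → 125/221
merge 96/221 + 125/221 → 1
L = 60/221 + 5/17 + 96/221 + 125/221 + 1 = 567/221 ≈ 2.566 bits/symbol.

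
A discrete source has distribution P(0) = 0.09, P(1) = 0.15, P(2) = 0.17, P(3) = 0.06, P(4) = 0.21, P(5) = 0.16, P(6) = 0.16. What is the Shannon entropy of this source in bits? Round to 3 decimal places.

2.720 bits

H = −Σ pᵢ log₂ pᵢ.
−0.09·log₂(0.09) = 0.3127
−0.15·log₂(0.15) = 0.4105
−0.17·log₂(0.17) = 0.4346
−0.06·log₂(0.06) = 0.2435
−0.21·log₂(0.21) = 0.4728
−0.16·log₂(0.16) = 0.4230
−0.16·log₂(0.16) = 0.4230
Sum ≈ 2.7202 → 2.720 bits.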